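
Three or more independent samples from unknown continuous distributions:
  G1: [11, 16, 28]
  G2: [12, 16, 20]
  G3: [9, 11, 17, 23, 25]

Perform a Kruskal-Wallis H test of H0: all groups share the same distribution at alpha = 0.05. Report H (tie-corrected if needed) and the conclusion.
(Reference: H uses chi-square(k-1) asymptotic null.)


Step 1: Combine all N = 11 observations and assign midranks.
sorted (value, group, rank): (9,G3,1), (11,G1,2.5), (11,G3,2.5), (12,G2,4), (16,G1,5.5), (16,G2,5.5), (17,G3,7), (20,G2,8), (23,G3,9), (25,G3,10), (28,G1,11)
Step 2: Sum ranks within each group.
R_1 = 19 (n_1 = 3)
R_2 = 17.5 (n_2 = 3)
R_3 = 29.5 (n_3 = 5)
Step 3: H = 12/(N(N+1)) * sum(R_i^2/n_i) - 3(N+1)
     = 12/(11*12) * (19^2/3 + 17.5^2/3 + 29.5^2/5) - 3*12
     = 0.090909 * 396.467 - 36
     = 0.042424.
Step 4: Ties present; correction factor C = 1 - 12/(11^3 - 11) = 0.990909. Corrected H = 0.042424 / 0.990909 = 0.042813.
Step 5: Under H0, H ~ chi^2(2); p-value = 0.978821.
Step 6: alpha = 0.05. fail to reject H0.

H = 0.0428, df = 2, p = 0.978821, fail to reject H0.


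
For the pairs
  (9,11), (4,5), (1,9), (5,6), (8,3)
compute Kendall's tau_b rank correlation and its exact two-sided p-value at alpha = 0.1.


Step 1: Enumerate the 10 unordered pairs (i,j) with i<j and classify each by sign(x_j-x_i) * sign(y_j-y_i).
  (1,2):dx=-5,dy=-6->C; (1,3):dx=-8,dy=-2->C; (1,4):dx=-4,dy=-5->C; (1,5):dx=-1,dy=-8->C
  (2,3):dx=-3,dy=+4->D; (2,4):dx=+1,dy=+1->C; (2,5):dx=+4,dy=-2->D; (3,4):dx=+4,dy=-3->D
  (3,5):dx=+7,dy=-6->D; (4,5):dx=+3,dy=-3->D
Step 2: C = 5, D = 5, total pairs = 10.
Step 3: tau = (C - D)/(n(n-1)/2) = (5 - 5)/10 = 0.000000.
Step 4: Exact two-sided p-value (enumerate n! = 120 permutations of y under H0): p = 1.000000.
Step 5: alpha = 0.1. fail to reject H0.

tau_b = 0.0000 (C=5, D=5), p = 1.000000, fail to reject H0.


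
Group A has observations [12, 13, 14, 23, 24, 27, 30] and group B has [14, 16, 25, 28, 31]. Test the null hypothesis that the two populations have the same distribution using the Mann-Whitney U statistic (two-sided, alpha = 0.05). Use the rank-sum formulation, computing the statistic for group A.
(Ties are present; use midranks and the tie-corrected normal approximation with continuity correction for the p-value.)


Step 1: Combine and sort all 12 observations; assign midranks.
sorted (value, group): (12,X), (13,X), (14,X), (14,Y), (16,Y), (23,X), (24,X), (25,Y), (27,X), (28,Y), (30,X), (31,Y)
ranks: 12->1, 13->2, 14->3.5, 14->3.5, 16->5, 23->6, 24->7, 25->8, 27->9, 28->10, 30->11, 31->12
Step 2: Rank sum for X: R1 = 1 + 2 + 3.5 + 6 + 7 + 9 + 11 = 39.5.
Step 3: U_X = R1 - n1(n1+1)/2 = 39.5 - 7*8/2 = 39.5 - 28 = 11.5.
       U_Y = n1*n2 - U_X = 35 - 11.5 = 23.5.
Step 4: Ties are present, so use the tie-corrected normal approximation (with continuity correction) for the p-value.
Step 5: p-value = 0.370914; compare to alpha = 0.05. fail to reject H0.

U_X = 11.5, p = 0.370914, fail to reject H0 at alpha = 0.05.


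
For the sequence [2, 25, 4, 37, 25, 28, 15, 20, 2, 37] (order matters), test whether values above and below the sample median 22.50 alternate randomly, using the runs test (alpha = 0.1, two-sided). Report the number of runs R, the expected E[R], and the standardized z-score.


Step 1: Compute median = 22.50; label A = above, B = below.
Labels in order: BABAAABBBA  (n_A = 5, n_B = 5)
Step 2: Count runs R = 6.
Step 3: Under H0 (random ordering), E[R] = 2*n_A*n_B/(n_A+n_B) + 1 = 2*5*5/10 + 1 = 6.0000.
        Var[R] = 2*n_A*n_B*(2*n_A*n_B - n_A - n_B) / ((n_A+n_B)^2 * (n_A+n_B-1)) = 2000/900 = 2.2222.
        SD[R] = 1.4907.
Step 4: R = E[R], so z = 0 with no continuity correction.
Step 5: Two-sided p-value via normal approximation = 2*(1 - Phi(|z|)) = 1.000000.
Step 6: alpha = 0.1. fail to reject H0.

R = 6, z = 0.0000, p = 1.000000, fail to reject H0.


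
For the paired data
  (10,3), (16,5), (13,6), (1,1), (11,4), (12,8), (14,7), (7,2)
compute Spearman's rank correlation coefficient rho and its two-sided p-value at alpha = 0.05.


Step 1: Rank x and y separately (midranks; no ties here).
rank(x): 10->3, 16->8, 13->6, 1->1, 11->4, 12->5, 14->7, 7->2
rank(y): 3->3, 5->5, 6->6, 1->1, 4->4, 8->8, 7->7, 2->2
Step 2: d_i = R_x(i) - R_y(i); compute d_i^2.
  (3-3)^2=0, (8-5)^2=9, (6-6)^2=0, (1-1)^2=0, (4-4)^2=0, (5-8)^2=9, (7-7)^2=0, (2-2)^2=0
sum(d^2) = 18.
Step 3: rho = 1 - 6*18 / (8*(8^2 - 1)) = 1 - 108/504 = 0.785714.
Step 4: Under H0, t = rho * sqrt((n-2)/(1-rho^2)) = 3.1113 ~ t(6).
Step 5: Two-sided p-value from the t-distribution with 6 df = 0.020815.
Step 6: alpha = 0.05. reject H0.

rho = 0.7857, p = 0.020815, reject H0 at alpha = 0.05.


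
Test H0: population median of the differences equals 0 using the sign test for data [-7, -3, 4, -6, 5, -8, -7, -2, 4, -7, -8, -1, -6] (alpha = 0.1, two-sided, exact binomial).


Step 1: Discard zero differences. Original n = 13; n_eff = number of nonzero differences = 13.
Nonzero differences (with sign): -7, -3, +4, -6, +5, -8, -7, -2, +4, -7, -8, -1, -6
Step 2: Count signs: positive = 3, negative = 10.
Step 3: Under H0: P(positive) = 0.5, so the number of positives S ~ Bin(13, 0.5).
Step 4: Two-sided exact p-value = sum of Bin(13,0.5) probabilities at or below the observed probability = 0.092285.
Step 5: alpha = 0.1. reject H0.

n_eff = 13, pos = 3, neg = 10, p = 0.092285, reject H0.


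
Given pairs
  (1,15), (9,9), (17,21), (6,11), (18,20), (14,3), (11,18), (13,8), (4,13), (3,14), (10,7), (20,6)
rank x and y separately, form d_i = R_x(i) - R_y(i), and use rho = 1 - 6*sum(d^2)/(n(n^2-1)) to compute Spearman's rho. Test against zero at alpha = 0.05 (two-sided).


Step 1: Rank x and y separately (midranks; no ties here).
rank(x): 1->1, 9->5, 17->10, 6->4, 18->11, 14->9, 11->7, 13->8, 4->3, 3->2, 10->6, 20->12
rank(y): 15->9, 9->5, 21->12, 11->6, 20->11, 3->1, 18->10, 8->4, 13->7, 14->8, 7->3, 6->2
Step 2: d_i = R_x(i) - R_y(i); compute d_i^2.
  (1-9)^2=64, (5-5)^2=0, (10-12)^2=4, (4-6)^2=4, (11-11)^2=0, (9-1)^2=64, (7-10)^2=9, (8-4)^2=16, (3-7)^2=16, (2-8)^2=36, (6-3)^2=9, (12-2)^2=100
sum(d^2) = 322.
Step 3: rho = 1 - 6*322 / (12*(12^2 - 1)) = 1 - 1932/1716 = -0.125874.
Step 4: Under H0, t = rho * sqrt((n-2)/(1-rho^2)) = -0.4012 ~ t(10).
Step 5: Two-sided p-value from the t-distribution with 10 df = 0.696683.
Step 6: alpha = 0.05. fail to reject H0.

rho = -0.1259, p = 0.696683, fail to reject H0 at alpha = 0.05.


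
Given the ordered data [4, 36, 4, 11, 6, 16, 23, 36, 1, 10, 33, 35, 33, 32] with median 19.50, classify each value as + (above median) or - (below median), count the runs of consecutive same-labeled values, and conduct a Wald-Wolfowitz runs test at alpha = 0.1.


Step 1: Compute median = 19.50; label A = above, B = below.
Labels in order: BABBBBAABBAAAA  (n_A = 7, n_B = 7)
Step 2: Count runs R = 6.
Step 3: Under H0 (random ordering), E[R] = 2*n_A*n_B/(n_A+n_B) + 1 = 2*7*7/14 + 1 = 8.0000.
        Var[R] = 2*n_A*n_B*(2*n_A*n_B - n_A - n_B) / ((n_A+n_B)^2 * (n_A+n_B-1)) = 8232/2548 = 3.2308.
        SD[R] = 1.7974.
Step 4: Continuity-corrected z = (R + 0.5 - E[R]) / SD[R] = (6 + 0.5 - 8.0000) / 1.7974 = -0.8345.
Step 5: Two-sided p-value via normal approximation = 2*(1 - Phi(|z|)) = 0.403986.
Step 6: alpha = 0.1. fail to reject H0.

R = 6, z = -0.8345, p = 0.403986, fail to reject H0.


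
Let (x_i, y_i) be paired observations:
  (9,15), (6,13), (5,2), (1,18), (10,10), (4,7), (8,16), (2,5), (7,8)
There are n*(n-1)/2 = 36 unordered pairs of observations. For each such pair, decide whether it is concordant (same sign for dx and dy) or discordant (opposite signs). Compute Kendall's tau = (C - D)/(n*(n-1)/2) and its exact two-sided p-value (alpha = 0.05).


Step 1: Enumerate the 36 unordered pairs (i,j) with i<j and classify each by sign(x_j-x_i) * sign(y_j-y_i).
  (1,2):dx=-3,dy=-2->C; (1,3):dx=-4,dy=-13->C; (1,4):dx=-8,dy=+3->D; (1,5):dx=+1,dy=-5->D
  (1,6):dx=-5,dy=-8->C; (1,7):dx=-1,dy=+1->D; (1,8):dx=-7,dy=-10->C; (1,9):dx=-2,dy=-7->C
  (2,3):dx=-1,dy=-11->C; (2,4):dx=-5,dy=+5->D; (2,5):dx=+4,dy=-3->D; (2,6):dx=-2,dy=-6->C
  (2,7):dx=+2,dy=+3->C; (2,8):dx=-4,dy=-8->C; (2,9):dx=+1,dy=-5->D; (3,4):dx=-4,dy=+16->D
  (3,5):dx=+5,dy=+8->C; (3,6):dx=-1,dy=+5->D; (3,7):dx=+3,dy=+14->C; (3,8):dx=-3,dy=+3->D
  (3,9):dx=+2,dy=+6->C; (4,5):dx=+9,dy=-8->D; (4,6):dx=+3,dy=-11->D; (4,7):dx=+7,dy=-2->D
  (4,8):dx=+1,dy=-13->D; (4,9):dx=+6,dy=-10->D; (5,6):dx=-6,dy=-3->C; (5,7):dx=-2,dy=+6->D
  (5,8):dx=-8,dy=-5->C; (5,9):dx=-3,dy=-2->C; (6,7):dx=+4,dy=+9->C; (6,8):dx=-2,dy=-2->C
  (6,9):dx=+3,dy=+1->C; (7,8):dx=-6,dy=-11->C; (7,9):dx=-1,dy=-8->C; (8,9):dx=+5,dy=+3->C
Step 2: C = 21, D = 15, total pairs = 36.
Step 3: tau = (C - D)/(n(n-1)/2) = (21 - 15)/36 = 0.166667.
Step 4: Exact two-sided p-value (enumerate n! = 362880 permutations of y under H0): p = 0.612202.
Step 5: alpha = 0.05. fail to reject H0.

tau_b = 0.1667 (C=21, D=15), p = 0.612202, fail to reject H0.


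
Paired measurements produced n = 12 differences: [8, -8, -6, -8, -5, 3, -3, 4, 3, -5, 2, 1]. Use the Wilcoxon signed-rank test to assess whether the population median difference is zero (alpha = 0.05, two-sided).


Step 1: Drop any zero differences (none here) and take |d_i|.
|d| = [8, 8, 6, 8, 5, 3, 3, 4, 3, 5, 2, 1]
Step 2: Midrank |d_i| (ties get averaged ranks).
ranks: |8|->11, |8|->11, |6|->9, |8|->11, |5|->7.5, |3|->4, |3|->4, |4|->6, |3|->4, |5|->7.5, |2|->2, |1|->1
Step 3: Attach original signs; sum ranks with positive sign and with negative sign.
W+ = 11 + 4 + 6 + 4 + 2 + 1 = 28
W- = 11 + 9 + 11 + 7.5 + 4 + 7.5 = 50
(Check: W+ + W- = 78 should equal n(n+1)/2 = 78.)
Step 4: Test statistic W = min(W+, W-) = 28.
Step 5: Ties in |d|, so use the tie-corrected normal approximation.
        E[W] = n(n+1)/4 = 12*13/4 = 39.
        Tie groups: |d|=3 (t=3), |d|=5 (t=2), |d|=8 (t=3); sum(t^3 - t) = 54.
        Var[W] = n(n+1)(2n+1)/24 - sum(t^3-t)/48 = 3900/24 - 54/48 = 161.375.
        z = (W - E[W]) / sqrt(Var[W]) = (28 - 39) / 12.7033 = -0.8659.
        Two-sided p = 2*Phi(z) = 0.386538.
Step 6: alpha = 0.05. fail to reject H0.

W+ = 28, W- = 50, W = min = 28, p = 0.386538, fail to reject H0.


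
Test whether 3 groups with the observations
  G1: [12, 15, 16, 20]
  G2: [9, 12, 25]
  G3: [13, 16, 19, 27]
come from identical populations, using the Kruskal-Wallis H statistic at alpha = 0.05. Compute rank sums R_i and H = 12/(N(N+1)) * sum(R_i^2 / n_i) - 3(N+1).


Step 1: Combine all N = 11 observations and assign midranks.
sorted (value, group, rank): (9,G2,1), (12,G1,2.5), (12,G2,2.5), (13,G3,4), (15,G1,5), (16,G1,6.5), (16,G3,6.5), (19,G3,8), (20,G1,9), (25,G2,10), (27,G3,11)
Step 2: Sum ranks within each group.
R_1 = 23 (n_1 = 4)
R_2 = 13.5 (n_2 = 3)
R_3 = 29.5 (n_3 = 4)
Step 3: H = 12/(N(N+1)) * sum(R_i^2/n_i) - 3(N+1)
     = 12/(11*12) * (23^2/4 + 13.5^2/3 + 29.5^2/4) - 3*12
     = 0.090909 * 410.562 - 36
     = 1.323864.
Step 4: Ties present; correction factor C = 1 - 12/(11^3 - 11) = 0.990909. Corrected H = 1.323864 / 0.990909 = 1.336009.
Step 5: Under H0, H ~ chi^2(2); p-value = 0.512731.
Step 6: alpha = 0.05. fail to reject H0.

H = 1.3360, df = 2, p = 0.512731, fail to reject H0.


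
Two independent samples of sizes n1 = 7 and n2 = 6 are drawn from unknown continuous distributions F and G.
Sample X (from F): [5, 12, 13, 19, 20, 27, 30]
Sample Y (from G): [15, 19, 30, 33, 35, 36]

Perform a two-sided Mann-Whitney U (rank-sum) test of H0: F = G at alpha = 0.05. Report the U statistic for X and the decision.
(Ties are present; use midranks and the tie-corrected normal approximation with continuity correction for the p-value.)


Step 1: Combine and sort all 13 observations; assign midranks.
sorted (value, group): (5,X), (12,X), (13,X), (15,Y), (19,X), (19,Y), (20,X), (27,X), (30,X), (30,Y), (33,Y), (35,Y), (36,Y)
ranks: 5->1, 12->2, 13->3, 15->4, 19->5.5, 19->5.5, 20->7, 27->8, 30->9.5, 30->9.5, 33->11, 35->12, 36->13
Step 2: Rank sum for X: R1 = 1 + 2 + 3 + 5.5 + 7 + 8 + 9.5 = 36.
Step 3: U_X = R1 - n1(n1+1)/2 = 36 - 7*8/2 = 36 - 28 = 8.
       U_Y = n1*n2 - U_X = 42 - 8 = 34.
Step 4: Ties are present, so use the tie-corrected normal approximation (with continuity correction) for the p-value.
Step 5: p-value = 0.073351; compare to alpha = 0.05. fail to reject H0.

U_X = 8, p = 0.073351, fail to reject H0 at alpha = 0.05.


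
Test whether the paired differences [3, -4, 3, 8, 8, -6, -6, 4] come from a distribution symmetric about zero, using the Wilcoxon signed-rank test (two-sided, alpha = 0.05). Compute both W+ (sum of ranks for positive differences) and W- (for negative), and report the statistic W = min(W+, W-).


Step 1: Drop any zero differences (none here) and take |d_i|.
|d| = [3, 4, 3, 8, 8, 6, 6, 4]
Step 2: Midrank |d_i| (ties get averaged ranks).
ranks: |3|->1.5, |4|->3.5, |3|->1.5, |8|->7.5, |8|->7.5, |6|->5.5, |6|->5.5, |4|->3.5
Step 3: Attach original signs; sum ranks with positive sign and with negative sign.
W+ = 1.5 + 1.5 + 7.5 + 7.5 + 3.5 = 21.5
W- = 3.5 + 5.5 + 5.5 = 14.5
(Check: W+ + W- = 36 should equal n(n+1)/2 = 36.)
Step 4: Test statistic W = min(W+, W-) = 14.5.
Step 5: Ties in |d|, so use the tie-corrected normal approximation.
        E[W] = n(n+1)/4 = 8*9/4 = 18.
        Tie groups: |d|=3 (t=2), |d|=4 (t=2), |d|=6 (t=2), |d|=8 (t=2); sum(t^3 - t) = 24.
        Var[W] = n(n+1)(2n+1)/24 - sum(t^3-t)/48 = 1224/24 - 24/48 = 50.5.
        z = (W - E[W]) / sqrt(Var[W]) = (14.5 - 18) / 7.1063 = -0.4925.
        Two-sided p = 2*Phi(z) = 0.622353.
Step 6: alpha = 0.05. fail to reject H0.

W+ = 21.5, W- = 14.5, W = min = 14.5, p = 0.622353, fail to reject H0.


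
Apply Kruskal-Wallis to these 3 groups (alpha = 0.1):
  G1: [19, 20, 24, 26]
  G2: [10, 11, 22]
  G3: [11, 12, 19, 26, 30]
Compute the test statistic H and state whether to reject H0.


Step 1: Combine all N = 12 observations and assign midranks.
sorted (value, group, rank): (10,G2,1), (11,G2,2.5), (11,G3,2.5), (12,G3,4), (19,G1,5.5), (19,G3,5.5), (20,G1,7), (22,G2,8), (24,G1,9), (26,G1,10.5), (26,G3,10.5), (30,G3,12)
Step 2: Sum ranks within each group.
R_1 = 32 (n_1 = 4)
R_2 = 11.5 (n_2 = 3)
R_3 = 34.5 (n_3 = 5)
Step 3: H = 12/(N(N+1)) * sum(R_i^2/n_i) - 3(N+1)
     = 12/(12*13) * (32^2/4 + 11.5^2/3 + 34.5^2/5) - 3*13
     = 0.076923 * 538.133 - 39
     = 2.394872.
Step 4: Ties present; correction factor C = 1 - 18/(12^3 - 12) = 0.989510. Corrected H = 2.394872 / 0.989510 = 2.420259.
Step 5: Under H0, H ~ chi^2(2); p-value = 0.298159.
Step 6: alpha = 0.1. fail to reject H0.

H = 2.4203, df = 2, p = 0.298159, fail to reject H0.


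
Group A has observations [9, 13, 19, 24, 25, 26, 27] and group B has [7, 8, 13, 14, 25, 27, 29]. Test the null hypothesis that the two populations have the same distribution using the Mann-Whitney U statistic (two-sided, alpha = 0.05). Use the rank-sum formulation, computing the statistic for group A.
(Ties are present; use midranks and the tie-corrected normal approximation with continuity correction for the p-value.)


Step 1: Combine and sort all 14 observations; assign midranks.
sorted (value, group): (7,Y), (8,Y), (9,X), (13,X), (13,Y), (14,Y), (19,X), (24,X), (25,X), (25,Y), (26,X), (27,X), (27,Y), (29,Y)
ranks: 7->1, 8->2, 9->3, 13->4.5, 13->4.5, 14->6, 19->7, 24->8, 25->9.5, 25->9.5, 26->11, 27->12.5, 27->12.5, 29->14
Step 2: Rank sum for X: R1 = 3 + 4.5 + 7 + 8 + 9.5 + 11 + 12.5 = 55.5.
Step 3: U_X = R1 - n1(n1+1)/2 = 55.5 - 7*8/2 = 55.5 - 28 = 27.5.
       U_Y = n1*n2 - U_X = 49 - 27.5 = 21.5.
Step 4: Ties are present, so use the tie-corrected normal approximation (with continuity correction) for the p-value.
Step 5: p-value = 0.748592; compare to alpha = 0.05. fail to reject H0.

U_X = 27.5, p = 0.748592, fail to reject H0 at alpha = 0.05.


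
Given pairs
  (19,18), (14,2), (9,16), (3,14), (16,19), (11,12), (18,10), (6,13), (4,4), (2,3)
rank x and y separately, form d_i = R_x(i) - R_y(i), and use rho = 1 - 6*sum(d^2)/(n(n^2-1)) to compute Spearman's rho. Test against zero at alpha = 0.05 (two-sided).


Step 1: Rank x and y separately (midranks; no ties here).
rank(x): 19->10, 14->7, 9->5, 3->2, 16->8, 11->6, 18->9, 6->4, 4->3, 2->1
rank(y): 18->9, 2->1, 16->8, 14->7, 19->10, 12->5, 10->4, 13->6, 4->3, 3->2
Step 2: d_i = R_x(i) - R_y(i); compute d_i^2.
  (10-9)^2=1, (7-1)^2=36, (5-8)^2=9, (2-7)^2=25, (8-10)^2=4, (6-5)^2=1, (9-4)^2=25, (4-6)^2=4, (3-3)^2=0, (1-2)^2=1
sum(d^2) = 106.
Step 3: rho = 1 - 6*106 / (10*(10^2 - 1)) = 1 - 636/990 = 0.357576.
Step 4: Under H0, t = rho * sqrt((n-2)/(1-rho^2)) = 1.0830 ~ t(8).
Step 5: Two-sided p-value from the t-distribution with 8 df = 0.310376.
Step 6: alpha = 0.05. fail to reject H0.

rho = 0.3576, p = 0.310376, fail to reject H0 at alpha = 0.05.


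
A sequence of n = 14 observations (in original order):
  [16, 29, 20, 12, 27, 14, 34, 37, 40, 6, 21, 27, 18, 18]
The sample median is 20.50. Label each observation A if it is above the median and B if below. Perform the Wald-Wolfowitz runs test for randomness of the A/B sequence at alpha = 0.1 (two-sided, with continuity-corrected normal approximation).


Step 1: Compute median = 20.50; label A = above, B = below.
Labels in order: BABBABAAABAABB  (n_A = 7, n_B = 7)
Step 2: Count runs R = 9.
Step 3: Under H0 (random ordering), E[R] = 2*n_A*n_B/(n_A+n_B) + 1 = 2*7*7/14 + 1 = 8.0000.
        Var[R] = 2*n_A*n_B*(2*n_A*n_B - n_A - n_B) / ((n_A+n_B)^2 * (n_A+n_B-1)) = 8232/2548 = 3.2308.
        SD[R] = 1.7974.
Step 4: Continuity-corrected z = (R - 0.5 - E[R]) / SD[R] = (9 - 0.5 - 8.0000) / 1.7974 = 0.2782.
Step 5: Two-sided p-value via normal approximation = 2*(1 - Phi(|z|)) = 0.780879.
Step 6: alpha = 0.1. fail to reject H0.

R = 9, z = 0.2782, p = 0.780879, fail to reject H0.


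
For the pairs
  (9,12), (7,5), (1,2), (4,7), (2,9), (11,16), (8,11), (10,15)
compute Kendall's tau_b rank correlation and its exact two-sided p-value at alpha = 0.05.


Step 1: Enumerate the 28 unordered pairs (i,j) with i<j and classify each by sign(x_j-x_i) * sign(y_j-y_i).
  (1,2):dx=-2,dy=-7->C; (1,3):dx=-8,dy=-10->C; (1,4):dx=-5,dy=-5->C; (1,5):dx=-7,dy=-3->C
  (1,6):dx=+2,dy=+4->C; (1,7):dx=-1,dy=-1->C; (1,8):dx=+1,dy=+3->C; (2,3):dx=-6,dy=-3->C
  (2,4):dx=-3,dy=+2->D; (2,5):dx=-5,dy=+4->D; (2,6):dx=+4,dy=+11->C; (2,7):dx=+1,dy=+6->C
  (2,8):dx=+3,dy=+10->C; (3,4):dx=+3,dy=+5->C; (3,5):dx=+1,dy=+7->C; (3,6):dx=+10,dy=+14->C
  (3,7):dx=+7,dy=+9->C; (3,8):dx=+9,dy=+13->C; (4,5):dx=-2,dy=+2->D; (4,6):dx=+7,dy=+9->C
  (4,7):dx=+4,dy=+4->C; (4,8):dx=+6,dy=+8->C; (5,6):dx=+9,dy=+7->C; (5,7):dx=+6,dy=+2->C
  (5,8):dx=+8,dy=+6->C; (6,7):dx=-3,dy=-5->C; (6,8):dx=-1,dy=-1->C; (7,8):dx=+2,dy=+4->C
Step 2: C = 25, D = 3, total pairs = 28.
Step 3: tau = (C - D)/(n(n-1)/2) = (25 - 3)/28 = 0.785714.
Step 4: Exact two-sided p-value (enumerate n! = 40320 permutations of y under H0): p = 0.005506.
Step 5: alpha = 0.05. reject H0.

tau_b = 0.7857 (C=25, D=3), p = 0.005506, reject H0.


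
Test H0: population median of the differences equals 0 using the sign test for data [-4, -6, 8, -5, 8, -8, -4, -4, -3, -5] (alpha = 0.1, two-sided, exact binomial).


Step 1: Discard zero differences. Original n = 10; n_eff = number of nonzero differences = 10.
Nonzero differences (with sign): -4, -6, +8, -5, +8, -8, -4, -4, -3, -5
Step 2: Count signs: positive = 2, negative = 8.
Step 3: Under H0: P(positive) = 0.5, so the number of positives S ~ Bin(10, 0.5).
Step 4: Two-sided exact p-value = sum of Bin(10,0.5) probabilities at or below the observed probability = 0.109375.
Step 5: alpha = 0.1. fail to reject H0.

n_eff = 10, pos = 2, neg = 8, p = 0.109375, fail to reject H0.


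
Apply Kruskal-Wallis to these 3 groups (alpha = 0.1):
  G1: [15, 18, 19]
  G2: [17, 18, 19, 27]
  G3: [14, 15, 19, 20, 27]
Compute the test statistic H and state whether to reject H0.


Step 1: Combine all N = 12 observations and assign midranks.
sorted (value, group, rank): (14,G3,1), (15,G1,2.5), (15,G3,2.5), (17,G2,4), (18,G1,5.5), (18,G2,5.5), (19,G1,8), (19,G2,8), (19,G3,8), (20,G3,10), (27,G2,11.5), (27,G3,11.5)
Step 2: Sum ranks within each group.
R_1 = 16 (n_1 = 3)
R_2 = 29 (n_2 = 4)
R_3 = 33 (n_3 = 5)
Step 3: H = 12/(N(N+1)) * sum(R_i^2/n_i) - 3(N+1)
     = 12/(12*13) * (16^2/3 + 29^2/4 + 33^2/5) - 3*13
     = 0.076923 * 513.383 - 39
     = 0.491026.
Step 4: Ties present; correction factor C = 1 - 42/(12^3 - 12) = 0.975524. Corrected H = 0.491026 / 0.975524 = 0.503345.
Step 5: Under H0, H ~ chi^2(2); p-value = 0.777499.
Step 6: alpha = 0.1. fail to reject H0.

H = 0.5033, df = 2, p = 0.777499, fail to reject H0.


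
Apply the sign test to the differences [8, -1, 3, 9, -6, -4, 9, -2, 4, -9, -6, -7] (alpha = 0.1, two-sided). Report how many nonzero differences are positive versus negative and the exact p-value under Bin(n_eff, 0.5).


Step 1: Discard zero differences. Original n = 12; n_eff = number of nonzero differences = 12.
Nonzero differences (with sign): +8, -1, +3, +9, -6, -4, +9, -2, +4, -9, -6, -7
Step 2: Count signs: positive = 5, negative = 7.
Step 3: Under H0: P(positive) = 0.5, so the number of positives S ~ Bin(12, 0.5).
Step 4: Two-sided exact p-value = sum of Bin(12,0.5) probabilities at or below the observed probability = 0.774414.
Step 5: alpha = 0.1. fail to reject H0.

n_eff = 12, pos = 5, neg = 7, p = 0.774414, fail to reject H0.


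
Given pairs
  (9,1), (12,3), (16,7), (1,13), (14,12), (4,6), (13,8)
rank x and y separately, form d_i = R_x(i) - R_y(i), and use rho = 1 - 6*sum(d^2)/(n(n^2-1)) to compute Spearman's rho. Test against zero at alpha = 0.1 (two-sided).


Step 1: Rank x and y separately (midranks; no ties here).
rank(x): 9->3, 12->4, 16->7, 1->1, 14->6, 4->2, 13->5
rank(y): 1->1, 3->2, 7->4, 13->7, 12->6, 6->3, 8->5
Step 2: d_i = R_x(i) - R_y(i); compute d_i^2.
  (3-1)^2=4, (4-2)^2=4, (7-4)^2=9, (1-7)^2=36, (6-6)^2=0, (2-3)^2=1, (5-5)^2=0
sum(d^2) = 54.
Step 3: rho = 1 - 6*54 / (7*(7^2 - 1)) = 1 - 324/336 = 0.035714.
Step 4: Under H0, t = rho * sqrt((n-2)/(1-rho^2)) = 0.0799 ~ t(5).
Step 5: Two-sided p-value from the t-distribution with 5 df = 0.939408.
Step 6: alpha = 0.1. fail to reject H0.

rho = 0.0357, p = 0.939408, fail to reject H0 at alpha = 0.1.


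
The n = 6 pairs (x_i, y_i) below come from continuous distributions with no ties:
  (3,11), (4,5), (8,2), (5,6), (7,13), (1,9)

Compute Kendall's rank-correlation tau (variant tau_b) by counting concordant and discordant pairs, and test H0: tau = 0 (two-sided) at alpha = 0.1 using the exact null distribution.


Step 1: Enumerate the 15 unordered pairs (i,j) with i<j and classify each by sign(x_j-x_i) * sign(y_j-y_i).
  (1,2):dx=+1,dy=-6->D; (1,3):dx=+5,dy=-9->D; (1,4):dx=+2,dy=-5->D; (1,5):dx=+4,dy=+2->C
  (1,6):dx=-2,dy=-2->C; (2,3):dx=+4,dy=-3->D; (2,4):dx=+1,dy=+1->C; (2,5):dx=+3,dy=+8->C
  (2,6):dx=-3,dy=+4->D; (3,4):dx=-3,dy=+4->D; (3,5):dx=-1,dy=+11->D; (3,6):dx=-7,dy=+7->D
  (4,5):dx=+2,dy=+7->C; (4,6):dx=-4,dy=+3->D; (5,6):dx=-6,dy=-4->C
Step 2: C = 6, D = 9, total pairs = 15.
Step 3: tau = (C - D)/(n(n-1)/2) = (6 - 9)/15 = -0.200000.
Step 4: Exact two-sided p-value (enumerate n! = 720 permutations of y under H0): p = 0.719444.
Step 5: alpha = 0.1. fail to reject H0.

tau_b = -0.2000 (C=6, D=9), p = 0.719444, fail to reject H0.


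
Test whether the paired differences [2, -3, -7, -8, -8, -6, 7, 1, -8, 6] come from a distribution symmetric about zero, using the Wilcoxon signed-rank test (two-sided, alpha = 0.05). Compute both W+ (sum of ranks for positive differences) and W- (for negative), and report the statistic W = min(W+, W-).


Step 1: Drop any zero differences (none here) and take |d_i|.
|d| = [2, 3, 7, 8, 8, 6, 7, 1, 8, 6]
Step 2: Midrank |d_i| (ties get averaged ranks).
ranks: |2|->2, |3|->3, |7|->6.5, |8|->9, |8|->9, |6|->4.5, |7|->6.5, |1|->1, |8|->9, |6|->4.5
Step 3: Attach original signs; sum ranks with positive sign and with negative sign.
W+ = 2 + 6.5 + 1 + 4.5 = 14
W- = 3 + 6.5 + 9 + 9 + 4.5 + 9 = 41
(Check: W+ + W- = 55 should equal n(n+1)/2 = 55.)
Step 4: Test statistic W = min(W+, W-) = 14.
Step 5: Ties in |d|, so use the tie-corrected normal approximation.
        E[W] = n(n+1)/4 = 10*11/4 = 27.5.
        Tie groups: |d|=6 (t=2), |d|=7 (t=2), |d|=8 (t=3); sum(t^3 - t) = 36.
        Var[W] = n(n+1)(2n+1)/24 - sum(t^3-t)/48 = 2310/24 - 36/48 = 95.5.
        z = (W - E[W]) / sqrt(Var[W]) = (14 - 27.5) / 9.7724 = -1.3814.
        Two-sided p = 2*Phi(z) = 0.167144.
Step 6: alpha = 0.05. fail to reject H0.

W+ = 14, W- = 41, W = min = 14, p = 0.167144, fail to reject H0.


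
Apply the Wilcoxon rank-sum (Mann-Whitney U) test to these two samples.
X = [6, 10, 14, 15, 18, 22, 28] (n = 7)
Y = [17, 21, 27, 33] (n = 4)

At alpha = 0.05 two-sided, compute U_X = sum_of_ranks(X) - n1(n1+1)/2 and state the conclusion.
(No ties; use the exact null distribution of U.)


Step 1: Combine and sort all 11 observations; assign midranks.
sorted (value, group): (6,X), (10,X), (14,X), (15,X), (17,Y), (18,X), (21,Y), (22,X), (27,Y), (28,X), (33,Y)
ranks: 6->1, 10->2, 14->3, 15->4, 17->5, 18->6, 21->7, 22->8, 27->9, 28->10, 33->11
Step 2: Rank sum for X: R1 = 1 + 2 + 3 + 4 + 6 + 8 + 10 = 34.
Step 3: U_X = R1 - n1(n1+1)/2 = 34 - 7*8/2 = 34 - 28 = 6.
       U_Y = n1*n2 - U_X = 28 - 6 = 22.
Step 4: No ties, so the exact null distribution of U (based on enumerating the C(11,7) = 330 equally likely rank assignments) gives the two-sided p-value.
Step 5: p-value = 0.163636; compare to alpha = 0.05. fail to reject H0.

U_X = 6, p = 0.163636, fail to reject H0 at alpha = 0.05.


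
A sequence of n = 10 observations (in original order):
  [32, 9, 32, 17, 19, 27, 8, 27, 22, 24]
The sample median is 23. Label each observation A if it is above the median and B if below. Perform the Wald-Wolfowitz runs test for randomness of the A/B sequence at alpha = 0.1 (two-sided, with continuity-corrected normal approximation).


Step 1: Compute median = 23; label A = above, B = below.
Labels in order: ABABBABABA  (n_A = 5, n_B = 5)
Step 2: Count runs R = 9.
Step 3: Under H0 (random ordering), E[R] = 2*n_A*n_B/(n_A+n_B) + 1 = 2*5*5/10 + 1 = 6.0000.
        Var[R] = 2*n_A*n_B*(2*n_A*n_B - n_A - n_B) / ((n_A+n_B)^2 * (n_A+n_B-1)) = 2000/900 = 2.2222.
        SD[R] = 1.4907.
Step 4: Continuity-corrected z = (R - 0.5 - E[R]) / SD[R] = (9 - 0.5 - 6.0000) / 1.4907 = 1.6771.
Step 5: Two-sided p-value via normal approximation = 2*(1 - Phi(|z|)) = 0.093533.
Step 6: alpha = 0.1. reject H0.

R = 9, z = 1.6771, p = 0.093533, reject H0.


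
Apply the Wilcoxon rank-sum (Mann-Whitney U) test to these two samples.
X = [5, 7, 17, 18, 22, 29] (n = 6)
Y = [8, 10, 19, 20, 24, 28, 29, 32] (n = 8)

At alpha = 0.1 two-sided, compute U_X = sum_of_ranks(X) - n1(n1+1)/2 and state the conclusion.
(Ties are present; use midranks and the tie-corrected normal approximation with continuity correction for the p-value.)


Step 1: Combine and sort all 14 observations; assign midranks.
sorted (value, group): (5,X), (7,X), (8,Y), (10,Y), (17,X), (18,X), (19,Y), (20,Y), (22,X), (24,Y), (28,Y), (29,X), (29,Y), (32,Y)
ranks: 5->1, 7->2, 8->3, 10->4, 17->5, 18->6, 19->7, 20->8, 22->9, 24->10, 28->11, 29->12.5, 29->12.5, 32->14
Step 2: Rank sum for X: R1 = 1 + 2 + 5 + 6 + 9 + 12.5 = 35.5.
Step 3: U_X = R1 - n1(n1+1)/2 = 35.5 - 6*7/2 = 35.5 - 21 = 14.5.
       U_Y = n1*n2 - U_X = 48 - 14.5 = 33.5.
Step 4: Ties are present, so use the tie-corrected normal approximation (with continuity correction) for the p-value.
Step 5: p-value = 0.244759; compare to alpha = 0.1. fail to reject H0.

U_X = 14.5, p = 0.244759, fail to reject H0 at alpha = 0.1.


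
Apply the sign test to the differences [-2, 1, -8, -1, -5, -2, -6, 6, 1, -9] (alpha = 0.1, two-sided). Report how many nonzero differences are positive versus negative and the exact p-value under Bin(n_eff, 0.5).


Step 1: Discard zero differences. Original n = 10; n_eff = number of nonzero differences = 10.
Nonzero differences (with sign): -2, +1, -8, -1, -5, -2, -6, +6, +1, -9
Step 2: Count signs: positive = 3, negative = 7.
Step 3: Under H0: P(positive) = 0.5, so the number of positives S ~ Bin(10, 0.5).
Step 4: Two-sided exact p-value = sum of Bin(10,0.5) probabilities at or below the observed probability = 0.343750.
Step 5: alpha = 0.1. fail to reject H0.

n_eff = 10, pos = 3, neg = 7, p = 0.343750, fail to reject H0.


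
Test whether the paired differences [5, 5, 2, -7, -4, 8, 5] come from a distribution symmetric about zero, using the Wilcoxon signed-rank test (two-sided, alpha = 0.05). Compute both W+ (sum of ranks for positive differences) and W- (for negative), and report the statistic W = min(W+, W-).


Step 1: Drop any zero differences (none here) and take |d_i|.
|d| = [5, 5, 2, 7, 4, 8, 5]
Step 2: Midrank |d_i| (ties get averaged ranks).
ranks: |5|->4, |5|->4, |2|->1, |7|->6, |4|->2, |8|->7, |5|->4
Step 3: Attach original signs; sum ranks with positive sign and with negative sign.
W+ = 4 + 4 + 1 + 7 + 4 = 20
W- = 6 + 2 = 8
(Check: W+ + W- = 28 should equal n(n+1)/2 = 28.)
Step 4: Test statistic W = min(W+, W-) = 8.
Step 5: Ties in |d|, so use the tie-corrected normal approximation.
        E[W] = n(n+1)/4 = 7*8/4 = 14.
        Tie groups: |d|=5 (t=3); sum(t^3 - t) = 24.
        Var[W] = n(n+1)(2n+1)/24 - sum(t^3-t)/48 = 840/24 - 24/48 = 34.5.
        z = (W - E[W]) / sqrt(Var[W]) = (8 - 14) / 5.8737 = -1.0215.
        Two-sided p = 2*Phi(z) = 0.307014.
Step 6: alpha = 0.05. fail to reject H0.

W+ = 20, W- = 8, W = min = 8, p = 0.307014, fail to reject H0.


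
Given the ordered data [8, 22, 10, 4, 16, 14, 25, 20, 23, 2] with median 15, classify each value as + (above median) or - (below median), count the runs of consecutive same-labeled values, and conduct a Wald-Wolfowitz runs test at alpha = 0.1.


Step 1: Compute median = 15; label A = above, B = below.
Labels in order: BABBABAAAB  (n_A = 5, n_B = 5)
Step 2: Count runs R = 7.
Step 3: Under H0 (random ordering), E[R] = 2*n_A*n_B/(n_A+n_B) + 1 = 2*5*5/10 + 1 = 6.0000.
        Var[R] = 2*n_A*n_B*(2*n_A*n_B - n_A - n_B) / ((n_A+n_B)^2 * (n_A+n_B-1)) = 2000/900 = 2.2222.
        SD[R] = 1.4907.
Step 4: Continuity-corrected z = (R - 0.5 - E[R]) / SD[R] = (7 - 0.5 - 6.0000) / 1.4907 = 0.3354.
Step 5: Two-sided p-value via normal approximation = 2*(1 - Phi(|z|)) = 0.737316.
Step 6: alpha = 0.1. fail to reject H0.

R = 7, z = 0.3354, p = 0.737316, fail to reject H0.


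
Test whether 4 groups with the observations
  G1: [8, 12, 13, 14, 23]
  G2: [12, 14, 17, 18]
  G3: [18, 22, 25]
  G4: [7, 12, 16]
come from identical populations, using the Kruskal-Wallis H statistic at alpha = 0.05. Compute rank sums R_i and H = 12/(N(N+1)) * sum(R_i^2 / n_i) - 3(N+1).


Step 1: Combine all N = 15 observations and assign midranks.
sorted (value, group, rank): (7,G4,1), (8,G1,2), (12,G1,4), (12,G2,4), (12,G4,4), (13,G1,6), (14,G1,7.5), (14,G2,7.5), (16,G4,9), (17,G2,10), (18,G2,11.5), (18,G3,11.5), (22,G3,13), (23,G1,14), (25,G3,15)
Step 2: Sum ranks within each group.
R_1 = 33.5 (n_1 = 5)
R_2 = 33 (n_2 = 4)
R_3 = 39.5 (n_3 = 3)
R_4 = 14 (n_4 = 3)
Step 3: H = 12/(N(N+1)) * sum(R_i^2/n_i) - 3(N+1)
     = 12/(15*16) * (33.5^2/5 + 33^2/4 + 39.5^2/3 + 14^2/3) - 3*16
     = 0.050000 * 1082.12 - 48
     = 6.105833.
Step 4: Ties present; correction factor C = 1 - 36/(15^3 - 15) = 0.989286. Corrected H = 6.105833 / 0.989286 = 6.171961.
Step 5: Under H0, H ~ chi^2(3); p-value = 0.103537.
Step 6: alpha = 0.05. fail to reject H0.

H = 6.1720, df = 3, p = 0.103537, fail to reject H0.


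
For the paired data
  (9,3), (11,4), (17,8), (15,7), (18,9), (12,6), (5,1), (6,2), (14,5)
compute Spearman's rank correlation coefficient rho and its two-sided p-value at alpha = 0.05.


Step 1: Rank x and y separately (midranks; no ties here).
rank(x): 9->3, 11->4, 17->8, 15->7, 18->9, 12->5, 5->1, 6->2, 14->6
rank(y): 3->3, 4->4, 8->8, 7->7, 9->9, 6->6, 1->1, 2->2, 5->5
Step 2: d_i = R_x(i) - R_y(i); compute d_i^2.
  (3-3)^2=0, (4-4)^2=0, (8-8)^2=0, (7-7)^2=0, (9-9)^2=0, (5-6)^2=1, (1-1)^2=0, (2-2)^2=0, (6-5)^2=1
sum(d^2) = 2.
Step 3: rho = 1 - 6*2 / (9*(9^2 - 1)) = 1 - 12/720 = 0.983333.
Step 4: Under H0, t = rho * sqrt((n-2)/(1-rho^2)) = 14.3096 ~ t(7).
Step 5: Two-sided p-value from the t-distribution with 7 df = 0.000002.
Step 6: alpha = 0.05. reject H0.

rho = 0.9833, p = 0.000002, reject H0 at alpha = 0.05.


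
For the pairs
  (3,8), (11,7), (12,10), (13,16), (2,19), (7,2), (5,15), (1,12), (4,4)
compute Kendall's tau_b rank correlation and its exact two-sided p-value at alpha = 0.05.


Step 1: Enumerate the 36 unordered pairs (i,j) with i<j and classify each by sign(x_j-x_i) * sign(y_j-y_i).
  (1,2):dx=+8,dy=-1->D; (1,3):dx=+9,dy=+2->C; (1,4):dx=+10,dy=+8->C; (1,5):dx=-1,dy=+11->D
  (1,6):dx=+4,dy=-6->D; (1,7):dx=+2,dy=+7->C; (1,8):dx=-2,dy=+4->D; (1,9):dx=+1,dy=-4->D
  (2,3):dx=+1,dy=+3->C; (2,4):dx=+2,dy=+9->C; (2,5):dx=-9,dy=+12->D; (2,6):dx=-4,dy=-5->C
  (2,7):dx=-6,dy=+8->D; (2,8):dx=-10,dy=+5->D; (2,9):dx=-7,dy=-3->C; (3,4):dx=+1,dy=+6->C
  (3,5):dx=-10,dy=+9->D; (3,6):dx=-5,dy=-8->C; (3,7):dx=-7,dy=+5->D; (3,8):dx=-11,dy=+2->D
  (3,9):dx=-8,dy=-6->C; (4,5):dx=-11,dy=+3->D; (4,6):dx=-6,dy=-14->C; (4,7):dx=-8,dy=-1->C
  (4,8):dx=-12,dy=-4->C; (4,9):dx=-9,dy=-12->C; (5,6):dx=+5,dy=-17->D; (5,7):dx=+3,dy=-4->D
  (5,8):dx=-1,dy=-7->C; (5,9):dx=+2,dy=-15->D; (6,7):dx=-2,dy=+13->D; (6,8):dx=-6,dy=+10->D
  (6,9):dx=-3,dy=+2->D; (7,8):dx=-4,dy=-3->C; (7,9):dx=-1,dy=-11->C; (8,9):dx=+3,dy=-8->D
Step 2: C = 17, D = 19, total pairs = 36.
Step 3: tau = (C - D)/(n(n-1)/2) = (17 - 19)/36 = -0.055556.
Step 4: Exact two-sided p-value (enumerate n! = 362880 permutations of y under H0): p = 0.919455.
Step 5: alpha = 0.05. fail to reject H0.

tau_b = -0.0556 (C=17, D=19), p = 0.919455, fail to reject H0.


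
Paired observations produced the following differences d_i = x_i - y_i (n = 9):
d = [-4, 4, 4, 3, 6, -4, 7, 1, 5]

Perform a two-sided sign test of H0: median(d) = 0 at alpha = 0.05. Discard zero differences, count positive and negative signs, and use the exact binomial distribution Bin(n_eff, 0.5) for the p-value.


Step 1: Discard zero differences. Original n = 9; n_eff = number of nonzero differences = 9.
Nonzero differences (with sign): -4, +4, +4, +3, +6, -4, +7, +1, +5
Step 2: Count signs: positive = 7, negative = 2.
Step 3: Under H0: P(positive) = 0.5, so the number of positives S ~ Bin(9, 0.5).
Step 4: Two-sided exact p-value = sum of Bin(9,0.5) probabilities at or below the observed probability = 0.179688.
Step 5: alpha = 0.05. fail to reject H0.

n_eff = 9, pos = 7, neg = 2, p = 0.179688, fail to reject H0.


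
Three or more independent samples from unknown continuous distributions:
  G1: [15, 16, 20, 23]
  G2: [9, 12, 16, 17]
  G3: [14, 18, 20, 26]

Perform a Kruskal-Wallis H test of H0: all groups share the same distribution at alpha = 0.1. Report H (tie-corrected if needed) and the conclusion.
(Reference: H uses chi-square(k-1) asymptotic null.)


Step 1: Combine all N = 12 observations and assign midranks.
sorted (value, group, rank): (9,G2,1), (12,G2,2), (14,G3,3), (15,G1,4), (16,G1,5.5), (16,G2,5.5), (17,G2,7), (18,G3,8), (20,G1,9.5), (20,G3,9.5), (23,G1,11), (26,G3,12)
Step 2: Sum ranks within each group.
R_1 = 30 (n_1 = 4)
R_2 = 15.5 (n_2 = 4)
R_3 = 32.5 (n_3 = 4)
Step 3: H = 12/(N(N+1)) * sum(R_i^2/n_i) - 3(N+1)
     = 12/(12*13) * (30^2/4 + 15.5^2/4 + 32.5^2/4) - 3*13
     = 0.076923 * 549.125 - 39
     = 3.240385.
Step 4: Ties present; correction factor C = 1 - 12/(12^3 - 12) = 0.993007. Corrected H = 3.240385 / 0.993007 = 3.263204.
Step 5: Under H0, H ~ chi^2(2); p-value = 0.195616.
Step 6: alpha = 0.1. fail to reject H0.

H = 3.2632, df = 2, p = 0.195616, fail to reject H0.


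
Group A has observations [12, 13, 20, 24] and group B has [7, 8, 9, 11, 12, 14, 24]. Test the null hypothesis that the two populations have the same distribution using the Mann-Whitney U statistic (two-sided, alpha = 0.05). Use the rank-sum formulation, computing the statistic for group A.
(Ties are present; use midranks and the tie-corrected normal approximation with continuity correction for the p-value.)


Step 1: Combine and sort all 11 observations; assign midranks.
sorted (value, group): (7,Y), (8,Y), (9,Y), (11,Y), (12,X), (12,Y), (13,X), (14,Y), (20,X), (24,X), (24,Y)
ranks: 7->1, 8->2, 9->3, 11->4, 12->5.5, 12->5.5, 13->7, 14->8, 20->9, 24->10.5, 24->10.5
Step 2: Rank sum for X: R1 = 5.5 + 7 + 9 + 10.5 = 32.
Step 3: U_X = R1 - n1(n1+1)/2 = 32 - 4*5/2 = 32 - 10 = 22.
       U_Y = n1*n2 - U_X = 28 - 22 = 6.
Step 4: Ties are present, so use the tie-corrected normal approximation (with continuity correction) for the p-value.
Step 5: p-value = 0.154489; compare to alpha = 0.05. fail to reject H0.

U_X = 22, p = 0.154489, fail to reject H0 at alpha = 0.05.


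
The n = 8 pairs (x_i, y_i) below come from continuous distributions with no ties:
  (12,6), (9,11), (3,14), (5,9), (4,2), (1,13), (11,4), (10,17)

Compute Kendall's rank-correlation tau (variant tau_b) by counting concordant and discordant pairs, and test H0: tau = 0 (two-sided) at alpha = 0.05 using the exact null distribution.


Step 1: Enumerate the 28 unordered pairs (i,j) with i<j and classify each by sign(x_j-x_i) * sign(y_j-y_i).
  (1,2):dx=-3,dy=+5->D; (1,3):dx=-9,dy=+8->D; (1,4):dx=-7,dy=+3->D; (1,5):dx=-8,dy=-4->C
  (1,6):dx=-11,dy=+7->D; (1,7):dx=-1,dy=-2->C; (1,8):dx=-2,dy=+11->D; (2,3):dx=-6,dy=+3->D
  (2,4):dx=-4,dy=-2->C; (2,5):dx=-5,dy=-9->C; (2,6):dx=-8,dy=+2->D; (2,7):dx=+2,dy=-7->D
  (2,8):dx=+1,dy=+6->C; (3,4):dx=+2,dy=-5->D; (3,5):dx=+1,dy=-12->D; (3,6):dx=-2,dy=-1->C
  (3,7):dx=+8,dy=-10->D; (3,8):dx=+7,dy=+3->C; (4,5):dx=-1,dy=-7->C; (4,6):dx=-4,dy=+4->D
  (4,7):dx=+6,dy=-5->D; (4,8):dx=+5,dy=+8->C; (5,6):dx=-3,dy=+11->D; (5,7):dx=+7,dy=+2->C
  (5,8):dx=+6,dy=+15->C; (6,7):dx=+10,dy=-9->D; (6,8):dx=+9,dy=+4->C; (7,8):dx=-1,dy=+13->D
Step 2: C = 12, D = 16, total pairs = 28.
Step 3: tau = (C - D)/(n(n-1)/2) = (12 - 16)/28 = -0.142857.
Step 4: Exact two-sided p-value (enumerate n! = 40320 permutations of y under H0): p = 0.719544.
Step 5: alpha = 0.05. fail to reject H0.

tau_b = -0.1429 (C=12, D=16), p = 0.719544, fail to reject H0.


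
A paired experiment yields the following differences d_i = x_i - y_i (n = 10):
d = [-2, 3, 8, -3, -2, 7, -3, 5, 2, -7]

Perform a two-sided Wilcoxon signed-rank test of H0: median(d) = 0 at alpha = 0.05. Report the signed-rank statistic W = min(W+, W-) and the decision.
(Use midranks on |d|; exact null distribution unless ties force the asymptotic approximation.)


Step 1: Drop any zero differences (none here) and take |d_i|.
|d| = [2, 3, 8, 3, 2, 7, 3, 5, 2, 7]
Step 2: Midrank |d_i| (ties get averaged ranks).
ranks: |2|->2, |3|->5, |8|->10, |3|->5, |2|->2, |7|->8.5, |3|->5, |5|->7, |2|->2, |7|->8.5
Step 3: Attach original signs; sum ranks with positive sign and with negative sign.
W+ = 5 + 10 + 8.5 + 7 + 2 = 32.5
W- = 2 + 5 + 2 + 5 + 8.5 = 22.5
(Check: W+ + W- = 55 should equal n(n+1)/2 = 55.)
Step 4: Test statistic W = min(W+, W-) = 22.5.
Step 5: Ties in |d|, so use the tie-corrected normal approximation.
        E[W] = n(n+1)/4 = 10*11/4 = 27.5.
        Tie groups: |d|=2 (t=3), |d|=3 (t=3), |d|=7 (t=2); sum(t^3 - t) = 54.
        Var[W] = n(n+1)(2n+1)/24 - sum(t^3-t)/48 = 2310/24 - 54/48 = 95.125.
        z = (W - E[W]) / sqrt(Var[W]) = (22.5 - 27.5) / 9.7532 = -0.5127.
        Two-sided p = 2*Phi(z) = 0.608195.
Step 6: alpha = 0.05. fail to reject H0.

W+ = 32.5, W- = 22.5, W = min = 22.5, p = 0.608195, fail to reject H0.


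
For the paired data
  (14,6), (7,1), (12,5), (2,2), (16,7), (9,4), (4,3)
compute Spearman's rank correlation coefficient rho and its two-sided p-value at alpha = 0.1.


Step 1: Rank x and y separately (midranks; no ties here).
rank(x): 14->6, 7->3, 12->5, 2->1, 16->7, 9->4, 4->2
rank(y): 6->6, 1->1, 5->5, 2->2, 7->7, 4->4, 3->3
Step 2: d_i = R_x(i) - R_y(i); compute d_i^2.
  (6-6)^2=0, (3-1)^2=4, (5-5)^2=0, (1-2)^2=1, (7-7)^2=0, (4-4)^2=0, (2-3)^2=1
sum(d^2) = 6.
Step 3: rho = 1 - 6*6 / (7*(7^2 - 1)) = 1 - 36/336 = 0.892857.
Step 4: Under H0, t = rho * sqrt((n-2)/(1-rho^2)) = 4.4333 ~ t(5).
Step 5: Two-sided p-value from the t-distribution with 5 df = 0.006807.
Step 6: alpha = 0.1. reject H0.

rho = 0.8929, p = 0.006807, reject H0 at alpha = 0.1.


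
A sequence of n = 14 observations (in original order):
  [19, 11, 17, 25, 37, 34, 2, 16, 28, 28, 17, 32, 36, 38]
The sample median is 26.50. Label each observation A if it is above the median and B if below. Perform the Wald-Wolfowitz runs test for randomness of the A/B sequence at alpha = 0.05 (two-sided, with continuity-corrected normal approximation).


Step 1: Compute median = 26.50; label A = above, B = below.
Labels in order: BBBBAABBAABAAA  (n_A = 7, n_B = 7)
Step 2: Count runs R = 6.
Step 3: Under H0 (random ordering), E[R] = 2*n_A*n_B/(n_A+n_B) + 1 = 2*7*7/14 + 1 = 8.0000.
        Var[R] = 2*n_A*n_B*(2*n_A*n_B - n_A - n_B) / ((n_A+n_B)^2 * (n_A+n_B-1)) = 8232/2548 = 3.2308.
        SD[R] = 1.7974.
Step 4: Continuity-corrected z = (R + 0.5 - E[R]) / SD[R] = (6 + 0.5 - 8.0000) / 1.7974 = -0.8345.
Step 5: Two-sided p-value via normal approximation = 2*(1 - Phi(|z|)) = 0.403986.
Step 6: alpha = 0.05. fail to reject H0.

R = 6, z = -0.8345, p = 0.403986, fail to reject H0.
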